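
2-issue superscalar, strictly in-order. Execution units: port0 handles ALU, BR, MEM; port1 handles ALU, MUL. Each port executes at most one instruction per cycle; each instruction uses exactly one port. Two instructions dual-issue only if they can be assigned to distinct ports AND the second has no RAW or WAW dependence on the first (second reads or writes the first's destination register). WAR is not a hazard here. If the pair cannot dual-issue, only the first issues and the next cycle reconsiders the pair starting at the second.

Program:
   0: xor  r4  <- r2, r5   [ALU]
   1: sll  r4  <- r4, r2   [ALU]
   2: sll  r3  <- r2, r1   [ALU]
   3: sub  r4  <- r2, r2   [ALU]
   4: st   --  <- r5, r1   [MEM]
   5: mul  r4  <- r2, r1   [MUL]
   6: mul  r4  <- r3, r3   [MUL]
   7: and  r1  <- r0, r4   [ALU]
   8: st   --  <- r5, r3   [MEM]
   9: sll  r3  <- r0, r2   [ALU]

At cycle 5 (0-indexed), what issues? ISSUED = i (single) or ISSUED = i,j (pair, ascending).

ISSUED = 7,8

0. xor @i0  | RAW+WAW r4
1. sll+sll @i1+i2  | dual
2. sub+st @i3+i4  | dual
3. mul @i5  | no-port MUL/MUL
4. mul @i6  | RAW r4
5. and+st @i7+i8  | dual
6. sll @i9  | tail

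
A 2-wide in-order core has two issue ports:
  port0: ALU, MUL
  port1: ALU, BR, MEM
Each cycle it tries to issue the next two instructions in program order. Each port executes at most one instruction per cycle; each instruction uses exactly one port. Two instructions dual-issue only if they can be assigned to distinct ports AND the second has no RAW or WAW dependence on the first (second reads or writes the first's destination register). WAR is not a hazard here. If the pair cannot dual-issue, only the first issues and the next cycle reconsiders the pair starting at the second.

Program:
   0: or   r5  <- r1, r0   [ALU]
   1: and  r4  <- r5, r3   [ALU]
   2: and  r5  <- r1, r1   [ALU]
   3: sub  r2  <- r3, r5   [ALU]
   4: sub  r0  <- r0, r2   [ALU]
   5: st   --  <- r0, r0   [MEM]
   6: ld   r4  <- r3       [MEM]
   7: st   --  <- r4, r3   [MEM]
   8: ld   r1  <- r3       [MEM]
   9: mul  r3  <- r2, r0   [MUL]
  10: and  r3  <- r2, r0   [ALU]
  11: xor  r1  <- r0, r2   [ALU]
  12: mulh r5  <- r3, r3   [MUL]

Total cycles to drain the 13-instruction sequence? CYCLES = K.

t=0 i0:or ; RAW r5
t=1 i1,i2:and;and ; pair
t=2 i3:sub ; RAW r2
t=3 i4:sub ; RAW r0
t=4 i5:st ; no-port MEM/MEM
t=5 i6:ld ; no-port MEM/MEM
t=6 i7:st ; no-port MEM/MEM
t=7 i8,i9:ld;mul ; pair
t=8 i10,i11:and;xor ; pair
t=9 i12:mulh ; tail

CYCLES = 10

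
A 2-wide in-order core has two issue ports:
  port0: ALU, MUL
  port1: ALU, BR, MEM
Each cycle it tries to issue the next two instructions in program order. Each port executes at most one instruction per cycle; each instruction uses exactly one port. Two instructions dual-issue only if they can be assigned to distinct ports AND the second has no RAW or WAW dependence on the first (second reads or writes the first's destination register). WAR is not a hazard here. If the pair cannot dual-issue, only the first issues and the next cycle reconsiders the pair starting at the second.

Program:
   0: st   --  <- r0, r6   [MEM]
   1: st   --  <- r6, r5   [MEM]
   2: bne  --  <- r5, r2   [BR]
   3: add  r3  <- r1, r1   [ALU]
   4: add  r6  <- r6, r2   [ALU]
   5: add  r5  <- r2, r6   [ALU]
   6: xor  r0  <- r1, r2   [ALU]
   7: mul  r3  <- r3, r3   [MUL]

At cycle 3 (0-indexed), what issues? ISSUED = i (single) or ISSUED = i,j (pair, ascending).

ISSUED = 4

  cy0 -> i0 (st.MEM) no-port MEM/MEM
  cy1 -> i1 (st.MEM) no-port MEM/BR
  cy2 -> i2&i3 (bne.BR+add.ALU) pair
  cy3 -> i4 (add.ALU) RAW r6
  cy4 -> i5&i6 (add.ALU+xor.ALU) pair
  cy5 -> i7 (mul.MUL) tail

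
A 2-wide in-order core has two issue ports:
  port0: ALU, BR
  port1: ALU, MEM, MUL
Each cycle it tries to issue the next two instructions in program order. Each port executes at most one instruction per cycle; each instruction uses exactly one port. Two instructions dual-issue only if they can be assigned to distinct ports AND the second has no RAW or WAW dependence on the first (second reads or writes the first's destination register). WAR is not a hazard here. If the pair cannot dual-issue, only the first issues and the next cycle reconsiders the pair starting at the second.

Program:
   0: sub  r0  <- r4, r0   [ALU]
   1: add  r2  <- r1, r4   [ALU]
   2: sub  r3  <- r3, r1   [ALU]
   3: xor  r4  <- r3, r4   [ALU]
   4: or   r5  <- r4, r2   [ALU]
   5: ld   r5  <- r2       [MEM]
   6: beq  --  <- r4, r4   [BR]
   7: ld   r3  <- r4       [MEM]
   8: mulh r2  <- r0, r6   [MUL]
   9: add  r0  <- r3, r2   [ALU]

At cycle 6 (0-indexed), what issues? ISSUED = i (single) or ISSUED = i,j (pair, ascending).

t=0 i0,i1:sub.ALU+add.ALU ; dual
t=1 i2:sub.ALU ; RAW r3
t=2 i3:xor.ALU ; RAW r4
t=3 i4:or.ALU ; WAW r5
t=4 i5,i6:ld.MEM+beq.BR ; dual
t=5 i7:ld.MEM ; no-port MEM/MUL
t=6 i8:mulh.MUL ; RAW r2
t=7 i9:add.ALU ; tail

ISSUED = 8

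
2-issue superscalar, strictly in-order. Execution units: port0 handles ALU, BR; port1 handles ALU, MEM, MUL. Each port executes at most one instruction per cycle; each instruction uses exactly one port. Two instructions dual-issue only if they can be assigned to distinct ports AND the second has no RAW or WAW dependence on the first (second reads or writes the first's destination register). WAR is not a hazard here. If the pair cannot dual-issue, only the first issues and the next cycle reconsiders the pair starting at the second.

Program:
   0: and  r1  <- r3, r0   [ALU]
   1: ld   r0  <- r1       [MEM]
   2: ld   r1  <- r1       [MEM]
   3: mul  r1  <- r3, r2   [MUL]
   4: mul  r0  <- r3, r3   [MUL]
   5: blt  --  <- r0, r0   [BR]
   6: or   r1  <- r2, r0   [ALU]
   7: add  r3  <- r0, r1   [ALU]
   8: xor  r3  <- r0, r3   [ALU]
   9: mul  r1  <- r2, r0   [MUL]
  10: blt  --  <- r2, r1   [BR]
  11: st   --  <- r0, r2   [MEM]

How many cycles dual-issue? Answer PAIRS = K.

  cy0 -> i0 (and) RAW r1
  cy1 -> i1 (ld) no-port MEM/MEM
  cy2 -> i2 (ld) no-port MEM/MUL
  cy3 -> i3 (mul) no-port MUL/MUL
  cy4 -> i4 (mul) RAW r0
  cy5 -> i5&i6 (blt+or) 2-wide
  cy6 -> i7 (add) RAW+WAW r3
  cy7 -> i8&i9 (xor+mul) 2-wide
  cy8 -> i10&i11 (blt+st) 2-wide

PAIRS = 3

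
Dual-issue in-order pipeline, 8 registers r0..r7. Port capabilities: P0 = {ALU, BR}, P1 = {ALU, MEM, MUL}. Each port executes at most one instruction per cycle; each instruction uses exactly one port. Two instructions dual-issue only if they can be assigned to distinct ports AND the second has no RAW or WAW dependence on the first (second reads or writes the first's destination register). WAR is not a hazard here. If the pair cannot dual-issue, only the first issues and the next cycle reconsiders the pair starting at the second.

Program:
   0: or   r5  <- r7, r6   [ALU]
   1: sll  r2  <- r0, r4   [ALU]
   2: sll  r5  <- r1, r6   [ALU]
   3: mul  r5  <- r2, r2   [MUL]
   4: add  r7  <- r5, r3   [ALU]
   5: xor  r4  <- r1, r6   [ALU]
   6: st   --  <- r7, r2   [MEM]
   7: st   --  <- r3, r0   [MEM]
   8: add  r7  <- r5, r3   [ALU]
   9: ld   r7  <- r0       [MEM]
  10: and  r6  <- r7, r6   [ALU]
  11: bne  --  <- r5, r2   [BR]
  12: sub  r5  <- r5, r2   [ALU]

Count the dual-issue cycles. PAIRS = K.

PAIRS = 4

t=0 i0/i1:or;sll ; dual
t=1 i2:sll ; WAW r5
t=2 i3:mul ; RAW r5
t=3 i4/i5:add;xor ; dual
t=4 i6:st ; no-port MEM/MEM
t=5 i7/i8:st;add ; dual
t=6 i9:ld ; RAW r7
t=7 i10/i11:and;bne ; dual
t=8 i12:sub ; tail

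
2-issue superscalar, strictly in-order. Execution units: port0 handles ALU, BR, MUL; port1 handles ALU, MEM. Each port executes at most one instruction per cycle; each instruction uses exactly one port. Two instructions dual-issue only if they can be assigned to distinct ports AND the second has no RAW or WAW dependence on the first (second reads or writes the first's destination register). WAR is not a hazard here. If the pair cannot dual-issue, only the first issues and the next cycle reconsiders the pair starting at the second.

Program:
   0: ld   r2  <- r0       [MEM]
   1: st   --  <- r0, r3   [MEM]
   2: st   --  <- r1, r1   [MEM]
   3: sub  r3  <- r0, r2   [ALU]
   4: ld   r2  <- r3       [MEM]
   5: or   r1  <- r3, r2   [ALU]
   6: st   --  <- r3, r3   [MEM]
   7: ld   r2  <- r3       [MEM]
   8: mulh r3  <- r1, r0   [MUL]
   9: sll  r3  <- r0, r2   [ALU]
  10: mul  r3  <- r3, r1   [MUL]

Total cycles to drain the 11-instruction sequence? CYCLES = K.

CYCLES = 8

t=0 i0:ld ; no-port MEM/MEM
t=1 i1:st ; no-port MEM/MEM
t=2 i2+i3:st;sub ; pair
t=3 i4:ld ; RAW r2
t=4 i5+i6:or;st ; pair
t=5 i7+i8:ld;mulh ; pair
t=6 i9:sll ; RAW+WAW r3
t=7 i10:mul ; tail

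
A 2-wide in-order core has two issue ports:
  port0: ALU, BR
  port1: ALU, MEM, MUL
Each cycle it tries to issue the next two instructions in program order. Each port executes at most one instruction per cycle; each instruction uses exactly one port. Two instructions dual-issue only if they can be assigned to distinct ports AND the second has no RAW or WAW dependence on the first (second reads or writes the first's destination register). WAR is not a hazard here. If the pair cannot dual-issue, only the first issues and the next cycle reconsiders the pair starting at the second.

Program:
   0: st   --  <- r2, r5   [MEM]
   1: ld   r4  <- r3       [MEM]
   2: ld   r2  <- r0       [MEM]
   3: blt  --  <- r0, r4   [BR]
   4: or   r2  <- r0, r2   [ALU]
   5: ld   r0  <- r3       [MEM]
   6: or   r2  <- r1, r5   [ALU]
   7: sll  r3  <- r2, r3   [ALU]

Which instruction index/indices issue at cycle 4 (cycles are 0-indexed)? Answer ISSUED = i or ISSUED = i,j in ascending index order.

c0: i0 st  no-port MEM/MEM
c1: i1 ld  no-port MEM/MEM
c2: i2/i3 ld blt  pair
c3: i4/i5 or ld  pair
c4: i6 or  RAW r2
c5: i7 sll  tail

ISSUED = 6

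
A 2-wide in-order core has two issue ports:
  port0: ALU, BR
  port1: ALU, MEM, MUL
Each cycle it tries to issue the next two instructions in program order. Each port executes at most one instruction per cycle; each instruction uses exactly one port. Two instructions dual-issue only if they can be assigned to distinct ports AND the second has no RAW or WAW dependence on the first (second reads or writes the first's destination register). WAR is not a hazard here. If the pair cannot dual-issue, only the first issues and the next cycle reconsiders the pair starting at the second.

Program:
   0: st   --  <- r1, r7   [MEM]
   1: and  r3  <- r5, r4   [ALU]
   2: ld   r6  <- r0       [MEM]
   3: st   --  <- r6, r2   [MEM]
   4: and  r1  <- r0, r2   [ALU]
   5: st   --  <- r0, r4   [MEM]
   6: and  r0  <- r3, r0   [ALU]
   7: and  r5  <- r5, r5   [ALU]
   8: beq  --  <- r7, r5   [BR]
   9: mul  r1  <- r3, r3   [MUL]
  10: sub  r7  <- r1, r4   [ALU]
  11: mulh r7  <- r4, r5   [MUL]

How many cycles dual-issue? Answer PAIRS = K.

PAIRS = 4

  cy0 -> i0,i1 (st.MEM;and.ALU) dual
  cy1 -> i2 (ld.MEM) no-port MEM/MEM
  cy2 -> i3,i4 (st.MEM;and.ALU) dual
  cy3 -> i5,i6 (st.MEM;and.ALU) dual
  cy4 -> i7 (and.ALU) RAW r5
  cy5 -> i8,i9 (beq.BR;mul.MUL) dual
  cy6 -> i10 (sub.ALU) WAW r7
  cy7 -> i11 (mulh.MUL) tail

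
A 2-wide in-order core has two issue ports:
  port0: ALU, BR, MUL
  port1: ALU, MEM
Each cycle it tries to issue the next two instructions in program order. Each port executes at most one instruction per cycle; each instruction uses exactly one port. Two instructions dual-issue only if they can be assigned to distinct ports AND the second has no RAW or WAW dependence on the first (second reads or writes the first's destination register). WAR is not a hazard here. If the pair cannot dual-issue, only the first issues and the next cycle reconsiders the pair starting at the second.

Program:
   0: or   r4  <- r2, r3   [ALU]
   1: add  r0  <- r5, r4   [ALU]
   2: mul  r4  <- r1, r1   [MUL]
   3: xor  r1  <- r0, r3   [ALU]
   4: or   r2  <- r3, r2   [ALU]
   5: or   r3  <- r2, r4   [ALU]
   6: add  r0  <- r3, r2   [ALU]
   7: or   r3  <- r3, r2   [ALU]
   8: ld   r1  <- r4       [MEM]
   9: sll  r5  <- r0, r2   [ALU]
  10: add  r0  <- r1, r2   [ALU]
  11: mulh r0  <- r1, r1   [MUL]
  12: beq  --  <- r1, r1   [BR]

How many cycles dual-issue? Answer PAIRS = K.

[0] i0  or  -- RAW r4
[1] i1&i2  add+mul  -- 2-wide
[2] i3&i4  xor+or  -- 2-wide
[3] i5  or  -- RAW r3
[4] i6&i7  add+or  -- 2-wide
[5] i8&i9  ld+sll  -- 2-wide
[6] i10  add  -- WAW r0
[7] i11  mulh  -- no-port MUL/BR
[8] i12  beq  -- tail

PAIRS = 4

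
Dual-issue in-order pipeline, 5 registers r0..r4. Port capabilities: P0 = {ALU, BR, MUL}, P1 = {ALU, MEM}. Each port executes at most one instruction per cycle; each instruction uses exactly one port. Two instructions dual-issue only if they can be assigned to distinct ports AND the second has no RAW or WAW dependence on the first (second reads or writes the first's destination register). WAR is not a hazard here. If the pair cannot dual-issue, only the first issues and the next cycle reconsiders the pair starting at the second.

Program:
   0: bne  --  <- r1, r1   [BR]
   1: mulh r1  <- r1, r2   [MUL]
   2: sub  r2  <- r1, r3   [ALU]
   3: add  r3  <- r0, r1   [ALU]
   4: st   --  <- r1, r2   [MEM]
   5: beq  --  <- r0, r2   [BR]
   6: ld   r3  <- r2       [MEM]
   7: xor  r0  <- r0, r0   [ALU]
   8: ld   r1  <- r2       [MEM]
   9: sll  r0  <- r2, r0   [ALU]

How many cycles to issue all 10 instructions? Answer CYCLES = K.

CYCLES = 6

  cy0 -> i0 (bne) no-port BR/MUL
  cy1 -> i1 (mulh) RAW r1
  cy2 -> i2&i3 (sub;add) dual
  cy3 -> i4&i5 (st;beq) dual
  cy4 -> i6&i7 (ld;xor) dual
  cy5 -> i8&i9 (ld;sll) dual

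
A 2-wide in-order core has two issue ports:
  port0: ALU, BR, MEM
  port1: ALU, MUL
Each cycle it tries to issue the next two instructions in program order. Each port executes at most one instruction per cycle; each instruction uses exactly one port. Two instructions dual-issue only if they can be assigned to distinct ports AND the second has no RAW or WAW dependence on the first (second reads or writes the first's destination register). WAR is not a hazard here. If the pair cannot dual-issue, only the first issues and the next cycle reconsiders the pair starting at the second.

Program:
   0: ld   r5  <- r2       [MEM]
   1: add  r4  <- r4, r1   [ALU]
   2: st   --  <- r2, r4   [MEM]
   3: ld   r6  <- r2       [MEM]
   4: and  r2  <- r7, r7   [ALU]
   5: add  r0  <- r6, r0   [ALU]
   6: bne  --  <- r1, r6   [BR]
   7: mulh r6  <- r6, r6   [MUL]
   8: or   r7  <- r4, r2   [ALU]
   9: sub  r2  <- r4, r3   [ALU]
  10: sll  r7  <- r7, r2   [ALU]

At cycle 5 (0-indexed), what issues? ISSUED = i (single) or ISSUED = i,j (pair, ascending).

  cy0 -> i0/i1 (ld+add) dual
  cy1 -> i2 (st) no-port MEM/MEM
  cy2 -> i3/i4 (ld+and) dual
  cy3 -> i5/i6 (add+bne) dual
  cy4 -> i7/i8 (mulh+or) dual
  cy5 -> i9 (sub) RAW r2
  cy6 -> i10 (sll) tail

ISSUED = 9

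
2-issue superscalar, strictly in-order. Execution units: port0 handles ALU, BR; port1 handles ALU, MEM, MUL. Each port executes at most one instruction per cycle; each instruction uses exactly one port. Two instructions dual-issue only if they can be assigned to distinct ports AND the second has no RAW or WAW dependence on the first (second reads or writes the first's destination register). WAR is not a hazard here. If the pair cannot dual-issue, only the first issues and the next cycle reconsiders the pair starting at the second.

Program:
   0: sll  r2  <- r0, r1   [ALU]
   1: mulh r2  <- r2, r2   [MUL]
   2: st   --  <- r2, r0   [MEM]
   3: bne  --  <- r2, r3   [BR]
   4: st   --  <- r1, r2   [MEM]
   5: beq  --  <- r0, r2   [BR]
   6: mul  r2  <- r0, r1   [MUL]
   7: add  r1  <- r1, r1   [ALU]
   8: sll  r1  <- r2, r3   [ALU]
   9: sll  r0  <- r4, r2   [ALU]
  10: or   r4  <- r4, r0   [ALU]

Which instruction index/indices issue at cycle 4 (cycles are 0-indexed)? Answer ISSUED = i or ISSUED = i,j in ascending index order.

ISSUED = 6,7

#0 head=0: sll i0 RAW+WAW r2
#1 head=1: mulh i1 no-port MUL/MEM
#2 head=2: st bne i2/i3 2-wide
#3 head=4: st beq i4/i5 2-wide
#4 head=6: mul add i6/i7 2-wide
#5 head=8: sll sll i8/i9 2-wide
#6 head=10: or i10 tail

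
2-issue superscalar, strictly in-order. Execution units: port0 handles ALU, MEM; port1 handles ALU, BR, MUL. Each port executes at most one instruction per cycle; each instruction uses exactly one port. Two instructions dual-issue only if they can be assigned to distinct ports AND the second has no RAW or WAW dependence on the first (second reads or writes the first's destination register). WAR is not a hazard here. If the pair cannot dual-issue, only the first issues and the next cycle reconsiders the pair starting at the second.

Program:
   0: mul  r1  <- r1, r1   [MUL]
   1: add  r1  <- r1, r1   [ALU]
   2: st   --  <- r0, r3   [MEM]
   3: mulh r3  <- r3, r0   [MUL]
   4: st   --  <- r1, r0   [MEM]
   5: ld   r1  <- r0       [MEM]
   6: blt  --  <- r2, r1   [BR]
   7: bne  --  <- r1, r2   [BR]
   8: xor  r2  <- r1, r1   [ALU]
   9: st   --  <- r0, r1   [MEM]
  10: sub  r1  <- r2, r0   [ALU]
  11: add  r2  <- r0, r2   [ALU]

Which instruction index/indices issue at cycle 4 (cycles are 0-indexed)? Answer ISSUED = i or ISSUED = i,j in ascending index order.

  cy0 -> i0 (mul) RAW+WAW r1
  cy1 -> i1&i2 (add st) dual
  cy2 -> i3&i4 (mulh st) dual
  cy3 -> i5 (ld) RAW r1
  cy4 -> i6 (blt) no-port BR/BR
  cy5 -> i7&i8 (bne xor) dual
  cy6 -> i9&i10 (st sub) dual
  cy7 -> i11 (add) tail

ISSUED = 6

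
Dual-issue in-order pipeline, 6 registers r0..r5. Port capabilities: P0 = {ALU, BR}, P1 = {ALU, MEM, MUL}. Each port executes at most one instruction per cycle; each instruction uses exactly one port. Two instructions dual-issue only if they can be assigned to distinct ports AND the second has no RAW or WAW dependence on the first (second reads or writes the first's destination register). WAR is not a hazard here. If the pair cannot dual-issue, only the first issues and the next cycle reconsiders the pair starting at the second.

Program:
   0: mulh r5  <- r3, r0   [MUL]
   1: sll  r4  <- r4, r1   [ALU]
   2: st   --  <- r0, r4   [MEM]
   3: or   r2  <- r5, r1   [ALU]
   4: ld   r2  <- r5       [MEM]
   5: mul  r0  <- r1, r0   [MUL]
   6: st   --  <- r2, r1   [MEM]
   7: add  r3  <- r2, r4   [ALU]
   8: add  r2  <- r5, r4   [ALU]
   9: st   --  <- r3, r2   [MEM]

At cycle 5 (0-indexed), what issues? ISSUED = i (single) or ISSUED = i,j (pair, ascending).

  cy0 -> i0+i1 (mulh.MUL/sll.ALU) dual
  cy1 -> i2+i3 (st.MEM/or.ALU) dual
  cy2 -> i4 (ld.MEM) no-port MEM/MUL
  cy3 -> i5 (mul.MUL) no-port MUL/MEM
  cy4 -> i6+i7 (st.MEM/add.ALU) dual
  cy5 -> i8 (add.ALU) RAW r2
  cy6 -> i9 (st.MEM) tail

ISSUED = 8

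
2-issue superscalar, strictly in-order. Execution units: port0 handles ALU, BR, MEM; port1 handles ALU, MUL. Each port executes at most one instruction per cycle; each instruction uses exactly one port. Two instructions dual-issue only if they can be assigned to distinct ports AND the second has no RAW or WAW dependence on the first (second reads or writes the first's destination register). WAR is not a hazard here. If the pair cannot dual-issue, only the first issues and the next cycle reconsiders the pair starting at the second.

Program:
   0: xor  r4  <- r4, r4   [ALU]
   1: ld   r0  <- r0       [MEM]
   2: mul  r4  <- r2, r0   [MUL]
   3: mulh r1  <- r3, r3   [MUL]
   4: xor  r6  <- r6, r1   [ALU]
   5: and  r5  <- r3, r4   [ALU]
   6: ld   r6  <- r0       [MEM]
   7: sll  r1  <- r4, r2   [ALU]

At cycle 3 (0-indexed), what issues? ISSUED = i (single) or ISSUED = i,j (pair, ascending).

ISSUED = 4,5

[0] i0,i1  xor.ALU/ld.MEM  -- pair
[1] i2  mul.MUL  -- no-port MUL/MUL
[2] i3  mulh.MUL  -- RAW r1
[3] i4,i5  xor.ALU/and.ALU  -- pair
[4] i6,i7  ld.MEM/sll.ALU  -- pair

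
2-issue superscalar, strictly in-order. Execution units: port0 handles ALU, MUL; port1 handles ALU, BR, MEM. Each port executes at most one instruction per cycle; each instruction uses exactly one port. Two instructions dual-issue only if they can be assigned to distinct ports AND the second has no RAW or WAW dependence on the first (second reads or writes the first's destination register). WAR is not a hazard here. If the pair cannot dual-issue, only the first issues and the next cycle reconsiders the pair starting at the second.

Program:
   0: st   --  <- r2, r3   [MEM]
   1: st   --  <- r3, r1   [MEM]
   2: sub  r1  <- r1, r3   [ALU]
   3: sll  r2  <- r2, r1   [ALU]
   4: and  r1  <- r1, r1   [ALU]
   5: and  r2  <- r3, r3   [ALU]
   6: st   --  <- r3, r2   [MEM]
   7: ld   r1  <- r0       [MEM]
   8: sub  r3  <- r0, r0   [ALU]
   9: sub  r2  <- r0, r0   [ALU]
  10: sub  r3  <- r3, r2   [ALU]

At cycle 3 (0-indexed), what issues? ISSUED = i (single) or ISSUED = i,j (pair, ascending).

[0] i0  st.MEM  -- no-port MEM/MEM
[1] i1,i2  st.MEM;sub.ALU  -- pair
[2] i3,i4  sll.ALU;and.ALU  -- pair
[3] i5  and.ALU  -- RAW r2
[4] i6  st.MEM  -- no-port MEM/MEM
[5] i7,i8  ld.MEM;sub.ALU  -- pair
[6] i9  sub.ALU  -- RAW r2
[7] i10  sub.ALU  -- tail

ISSUED = 5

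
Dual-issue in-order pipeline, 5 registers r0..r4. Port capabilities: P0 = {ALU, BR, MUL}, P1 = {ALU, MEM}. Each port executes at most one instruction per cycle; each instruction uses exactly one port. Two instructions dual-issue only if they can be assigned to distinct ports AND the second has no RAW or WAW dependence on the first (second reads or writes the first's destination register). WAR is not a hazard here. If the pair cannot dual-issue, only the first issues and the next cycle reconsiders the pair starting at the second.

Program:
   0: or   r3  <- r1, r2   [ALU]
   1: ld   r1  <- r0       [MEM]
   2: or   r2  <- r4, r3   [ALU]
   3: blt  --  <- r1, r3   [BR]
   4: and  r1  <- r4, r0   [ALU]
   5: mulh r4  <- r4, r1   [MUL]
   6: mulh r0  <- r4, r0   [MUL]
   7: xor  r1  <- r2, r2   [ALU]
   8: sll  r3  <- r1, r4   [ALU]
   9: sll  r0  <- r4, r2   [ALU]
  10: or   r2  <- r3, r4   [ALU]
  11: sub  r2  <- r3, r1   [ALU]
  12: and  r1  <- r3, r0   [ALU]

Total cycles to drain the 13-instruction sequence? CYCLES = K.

CYCLES = 8

[0] i0&i1  or;ld  -- dual
[1] i2&i3  or;blt  -- dual
[2] i4  and  -- RAW r1
[3] i5  mulh  -- no-port MUL/MUL
[4] i6&i7  mulh;xor  -- dual
[5] i8&i9  sll;sll  -- dual
[6] i10  or  -- WAW r2
[7] i11&i12  sub;and  -- dual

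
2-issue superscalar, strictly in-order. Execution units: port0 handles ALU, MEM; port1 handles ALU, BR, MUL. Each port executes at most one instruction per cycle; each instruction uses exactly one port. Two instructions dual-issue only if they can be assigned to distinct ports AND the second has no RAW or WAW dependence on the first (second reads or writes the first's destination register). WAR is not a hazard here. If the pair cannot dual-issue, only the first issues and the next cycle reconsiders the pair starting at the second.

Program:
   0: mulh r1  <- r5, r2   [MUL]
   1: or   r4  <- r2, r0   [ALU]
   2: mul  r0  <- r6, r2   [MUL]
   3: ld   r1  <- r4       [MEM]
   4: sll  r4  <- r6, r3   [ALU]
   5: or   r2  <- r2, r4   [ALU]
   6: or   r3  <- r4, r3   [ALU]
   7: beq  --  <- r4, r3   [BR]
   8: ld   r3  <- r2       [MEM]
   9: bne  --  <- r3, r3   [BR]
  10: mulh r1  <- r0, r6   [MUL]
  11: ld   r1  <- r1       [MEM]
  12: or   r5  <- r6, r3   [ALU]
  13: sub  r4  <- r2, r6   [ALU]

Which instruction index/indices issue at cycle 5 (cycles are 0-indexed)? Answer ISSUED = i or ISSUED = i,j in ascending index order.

0. mulh/or @i0&i1  | pair
1. mul/ld @i2&i3  | pair
2. sll @i4  | RAW r4
3. or/or @i5&i6  | pair
4. beq/ld @i7&i8  | pair
5. bne @i9  | no-port BR/MUL
6. mulh @i10  | RAW+WAW r1
7. ld/or @i11&i12  | pair
8. sub @i13  | tail

ISSUED = 9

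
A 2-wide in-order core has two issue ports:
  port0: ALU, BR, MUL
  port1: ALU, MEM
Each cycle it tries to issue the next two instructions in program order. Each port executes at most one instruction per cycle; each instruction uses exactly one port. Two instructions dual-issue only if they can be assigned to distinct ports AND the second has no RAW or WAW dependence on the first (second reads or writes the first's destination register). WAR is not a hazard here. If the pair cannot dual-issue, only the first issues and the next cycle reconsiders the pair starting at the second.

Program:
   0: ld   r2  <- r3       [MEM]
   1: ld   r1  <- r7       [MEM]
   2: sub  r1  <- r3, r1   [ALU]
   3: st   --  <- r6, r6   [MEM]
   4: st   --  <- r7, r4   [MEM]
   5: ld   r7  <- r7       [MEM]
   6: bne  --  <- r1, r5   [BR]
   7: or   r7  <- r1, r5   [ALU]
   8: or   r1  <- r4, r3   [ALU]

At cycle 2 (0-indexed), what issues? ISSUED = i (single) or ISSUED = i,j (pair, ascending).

ISSUED = 2,3

t=0 i0:ld.MEM ; no-port MEM/MEM
t=1 i1:ld.MEM ; RAW+WAW r1
t=2 i2&i3:sub.ALU/st.MEM ; 2-wide
t=3 i4:st.MEM ; no-port MEM/MEM
t=4 i5&i6:ld.MEM/bne.BR ; 2-wide
t=5 i7&i8:or.ALU/or.ALU ; 2-wide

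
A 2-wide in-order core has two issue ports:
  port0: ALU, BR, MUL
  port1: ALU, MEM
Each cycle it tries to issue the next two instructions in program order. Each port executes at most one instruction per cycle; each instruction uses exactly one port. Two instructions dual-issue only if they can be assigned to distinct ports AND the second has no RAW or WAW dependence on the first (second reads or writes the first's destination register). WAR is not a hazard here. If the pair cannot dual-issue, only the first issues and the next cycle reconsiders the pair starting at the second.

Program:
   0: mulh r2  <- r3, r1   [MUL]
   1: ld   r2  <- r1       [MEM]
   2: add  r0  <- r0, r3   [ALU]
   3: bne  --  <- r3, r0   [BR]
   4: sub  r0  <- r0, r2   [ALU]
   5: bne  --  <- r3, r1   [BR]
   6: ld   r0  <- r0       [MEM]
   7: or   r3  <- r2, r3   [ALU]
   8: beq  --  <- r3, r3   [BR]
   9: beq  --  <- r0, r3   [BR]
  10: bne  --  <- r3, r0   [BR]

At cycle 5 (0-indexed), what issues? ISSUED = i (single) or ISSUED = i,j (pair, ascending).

c0: i0 mulh.MUL  WAW r2
c1: i1,i2 ld.MEM;add.ALU  2-wide
c2: i3,i4 bne.BR;sub.ALU  2-wide
c3: i5,i6 bne.BR;ld.MEM  2-wide
c4: i7 or.ALU  RAW r3
c5: i8 beq.BR  no-port BR/BR
c6: i9 beq.BR  no-port BR/BR
c7: i10 bne.BR  tail

ISSUED = 8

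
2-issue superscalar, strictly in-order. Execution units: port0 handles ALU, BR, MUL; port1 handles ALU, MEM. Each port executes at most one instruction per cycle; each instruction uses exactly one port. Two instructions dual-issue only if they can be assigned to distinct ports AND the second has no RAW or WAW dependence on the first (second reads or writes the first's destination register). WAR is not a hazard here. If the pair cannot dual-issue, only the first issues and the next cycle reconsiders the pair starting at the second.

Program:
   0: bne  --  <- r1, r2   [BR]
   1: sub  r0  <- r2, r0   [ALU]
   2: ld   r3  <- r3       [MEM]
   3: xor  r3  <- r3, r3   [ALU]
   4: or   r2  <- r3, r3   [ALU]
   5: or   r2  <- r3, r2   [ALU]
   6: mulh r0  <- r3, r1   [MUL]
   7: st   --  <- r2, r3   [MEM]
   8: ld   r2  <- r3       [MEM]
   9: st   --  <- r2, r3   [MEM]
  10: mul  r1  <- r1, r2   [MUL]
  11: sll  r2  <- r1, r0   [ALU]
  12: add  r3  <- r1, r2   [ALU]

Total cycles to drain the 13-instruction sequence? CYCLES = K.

c0: i0&i1 bne.BR/sub.ALU  2-wide
c1: i2 ld.MEM  RAW+WAW r3
c2: i3 xor.ALU  RAW r3
c3: i4 or.ALU  RAW+WAW r2
c4: i5&i6 or.ALU/mulh.MUL  2-wide
c5: i7 st.MEM  no-port MEM/MEM
c6: i8 ld.MEM  no-port MEM/MEM
c7: i9&i10 st.MEM/mul.MUL  2-wide
c8: i11 sll.ALU  RAW r2
c9: i12 add.ALU  tail

CYCLES = 10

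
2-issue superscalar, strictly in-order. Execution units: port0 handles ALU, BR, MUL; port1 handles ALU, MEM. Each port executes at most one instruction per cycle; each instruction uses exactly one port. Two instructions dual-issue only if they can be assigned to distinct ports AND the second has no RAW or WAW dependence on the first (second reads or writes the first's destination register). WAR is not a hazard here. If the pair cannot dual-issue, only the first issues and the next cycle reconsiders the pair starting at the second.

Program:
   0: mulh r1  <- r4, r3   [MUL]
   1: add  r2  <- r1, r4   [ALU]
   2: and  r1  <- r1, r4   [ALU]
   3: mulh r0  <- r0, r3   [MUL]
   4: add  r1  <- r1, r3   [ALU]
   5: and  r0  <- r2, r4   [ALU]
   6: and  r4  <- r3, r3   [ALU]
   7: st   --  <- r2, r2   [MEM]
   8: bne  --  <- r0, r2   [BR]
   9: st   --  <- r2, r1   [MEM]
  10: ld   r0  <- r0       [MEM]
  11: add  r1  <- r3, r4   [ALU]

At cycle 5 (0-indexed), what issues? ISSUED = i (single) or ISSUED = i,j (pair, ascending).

#0 head=0: mulh i0 RAW r1
#1 head=1: add/and i1,i2 pair
#2 head=3: mulh/add i3,i4 pair
#3 head=5: and/and i5,i6 pair
#4 head=7: st/bne i7,i8 pair
#5 head=9: st i9 no-port MEM/MEM
#6 head=10: ld/add i10,i11 pair

ISSUED = 9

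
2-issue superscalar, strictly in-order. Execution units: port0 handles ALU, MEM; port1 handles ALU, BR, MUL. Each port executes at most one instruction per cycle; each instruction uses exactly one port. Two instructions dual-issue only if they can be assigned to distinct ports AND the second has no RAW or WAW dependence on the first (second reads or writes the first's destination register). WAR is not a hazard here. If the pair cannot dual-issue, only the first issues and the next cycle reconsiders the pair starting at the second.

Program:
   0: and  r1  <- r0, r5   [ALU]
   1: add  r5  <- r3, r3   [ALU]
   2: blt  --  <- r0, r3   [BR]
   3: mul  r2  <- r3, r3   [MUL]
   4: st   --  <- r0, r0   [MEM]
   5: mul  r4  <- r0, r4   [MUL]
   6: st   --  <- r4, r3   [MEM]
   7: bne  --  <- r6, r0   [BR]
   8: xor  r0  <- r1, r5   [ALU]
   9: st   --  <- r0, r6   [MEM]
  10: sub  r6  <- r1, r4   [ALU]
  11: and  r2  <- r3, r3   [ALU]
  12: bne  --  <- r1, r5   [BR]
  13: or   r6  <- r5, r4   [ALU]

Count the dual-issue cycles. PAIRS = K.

PAIRS = 5

  cy0 -> i0+i1 (and/add) dual
  cy1 -> i2 (blt) no-port BR/MUL
  cy2 -> i3+i4 (mul/st) dual
  cy3 -> i5 (mul) RAW r4
  cy4 -> i6+i7 (st/bne) dual
  cy5 -> i8 (xor) RAW r0
  cy6 -> i9+i10 (st/sub) dual
  cy7 -> i11+i12 (and/bne) dual
  cy8 -> i13 (or) tail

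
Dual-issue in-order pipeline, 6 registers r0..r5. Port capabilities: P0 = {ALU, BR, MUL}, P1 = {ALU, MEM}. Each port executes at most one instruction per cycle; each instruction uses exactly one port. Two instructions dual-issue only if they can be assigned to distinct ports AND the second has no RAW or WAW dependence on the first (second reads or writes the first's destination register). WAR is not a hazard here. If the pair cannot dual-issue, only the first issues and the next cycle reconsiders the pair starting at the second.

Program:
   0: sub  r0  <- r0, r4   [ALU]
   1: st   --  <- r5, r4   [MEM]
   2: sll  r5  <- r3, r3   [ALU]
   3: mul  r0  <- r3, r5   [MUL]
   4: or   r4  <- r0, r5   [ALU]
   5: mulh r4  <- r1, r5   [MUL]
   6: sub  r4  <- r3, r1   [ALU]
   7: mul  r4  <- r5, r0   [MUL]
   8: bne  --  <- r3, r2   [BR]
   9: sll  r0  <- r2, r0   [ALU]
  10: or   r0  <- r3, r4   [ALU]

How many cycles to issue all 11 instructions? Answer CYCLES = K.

CYCLES = 9

t=0 i0+i1:sub;st ; pair
t=1 i2:sll ; RAW r5
t=2 i3:mul ; RAW r0
t=3 i4:or ; WAW r4
t=4 i5:mulh ; WAW r4
t=5 i6:sub ; WAW r4
t=6 i7:mul ; no-port MUL/BR
t=7 i8+i9:bne;sll ; pair
t=8 i10:or ; tail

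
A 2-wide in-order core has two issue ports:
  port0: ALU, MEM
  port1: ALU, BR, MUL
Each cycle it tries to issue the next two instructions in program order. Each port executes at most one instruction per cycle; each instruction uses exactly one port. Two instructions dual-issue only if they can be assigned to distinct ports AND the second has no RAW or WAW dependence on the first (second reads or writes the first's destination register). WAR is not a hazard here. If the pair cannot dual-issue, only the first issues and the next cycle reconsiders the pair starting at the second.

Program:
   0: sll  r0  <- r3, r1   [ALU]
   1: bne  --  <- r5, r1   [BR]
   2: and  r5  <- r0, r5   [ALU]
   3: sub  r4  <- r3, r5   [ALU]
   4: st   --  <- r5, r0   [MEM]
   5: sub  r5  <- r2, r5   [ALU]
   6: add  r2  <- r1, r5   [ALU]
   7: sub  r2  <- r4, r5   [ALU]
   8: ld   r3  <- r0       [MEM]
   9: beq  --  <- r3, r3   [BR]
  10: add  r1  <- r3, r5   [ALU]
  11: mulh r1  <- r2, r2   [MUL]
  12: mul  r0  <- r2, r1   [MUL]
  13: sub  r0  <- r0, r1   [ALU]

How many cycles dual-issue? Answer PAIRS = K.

#0 head=0: sll.ALU;bne.BR i0,i1 2-wide
#1 head=2: and.ALU i2 RAW r5
#2 head=3: sub.ALU;st.MEM i3,i4 2-wide
#3 head=5: sub.ALU i5 RAW r5
#4 head=6: add.ALU i6 WAW r2
#5 head=7: sub.ALU;ld.MEM i7,i8 2-wide
#6 head=9: beq.BR;add.ALU i9,i10 2-wide
#7 head=11: mulh.MUL i11 no-port MUL/MUL
#8 head=12: mul.MUL i12 RAW+WAW r0
#9 head=13: sub.ALU i13 tail

PAIRS = 4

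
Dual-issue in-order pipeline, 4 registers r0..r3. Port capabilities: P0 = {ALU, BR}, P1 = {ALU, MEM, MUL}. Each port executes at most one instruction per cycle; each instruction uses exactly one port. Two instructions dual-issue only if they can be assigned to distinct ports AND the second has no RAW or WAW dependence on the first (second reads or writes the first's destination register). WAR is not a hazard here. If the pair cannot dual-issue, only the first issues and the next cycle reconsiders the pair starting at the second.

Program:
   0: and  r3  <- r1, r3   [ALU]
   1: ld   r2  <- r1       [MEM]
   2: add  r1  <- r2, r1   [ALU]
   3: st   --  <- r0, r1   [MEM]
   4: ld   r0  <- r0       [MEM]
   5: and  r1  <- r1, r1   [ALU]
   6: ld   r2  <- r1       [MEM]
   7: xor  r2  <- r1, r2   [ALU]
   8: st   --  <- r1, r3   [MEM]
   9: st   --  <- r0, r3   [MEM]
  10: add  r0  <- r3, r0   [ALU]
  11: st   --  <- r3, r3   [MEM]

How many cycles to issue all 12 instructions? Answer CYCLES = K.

CYCLES = 8

t=0 i0/i1:and;ld ; dual
t=1 i2:add ; RAW r1
t=2 i3:st ; no-port MEM/MEM
t=3 i4/i5:ld;and ; dual
t=4 i6:ld ; RAW+WAW r2
t=5 i7/i8:xor;st ; dual
t=6 i9/i10:st;add ; dual
t=7 i11:st ; tail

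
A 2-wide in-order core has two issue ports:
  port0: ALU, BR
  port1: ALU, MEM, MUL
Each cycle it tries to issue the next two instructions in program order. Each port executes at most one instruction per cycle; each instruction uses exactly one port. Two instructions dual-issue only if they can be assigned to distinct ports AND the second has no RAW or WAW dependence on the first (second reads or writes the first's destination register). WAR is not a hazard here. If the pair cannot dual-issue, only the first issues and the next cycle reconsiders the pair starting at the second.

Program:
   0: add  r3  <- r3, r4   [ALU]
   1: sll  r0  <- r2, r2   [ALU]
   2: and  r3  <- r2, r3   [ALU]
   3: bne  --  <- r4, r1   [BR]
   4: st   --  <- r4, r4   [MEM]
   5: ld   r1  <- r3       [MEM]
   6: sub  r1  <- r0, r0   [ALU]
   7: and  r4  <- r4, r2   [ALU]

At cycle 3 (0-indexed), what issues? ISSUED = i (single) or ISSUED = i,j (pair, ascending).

0. add;sll @i0,i1  | dual
1. and;bne @i2,i3  | dual
2. st @i4  | no-port MEM/MEM
3. ld @i5  | WAW r1
4. sub;and @i6,i7  | dual

ISSUED = 5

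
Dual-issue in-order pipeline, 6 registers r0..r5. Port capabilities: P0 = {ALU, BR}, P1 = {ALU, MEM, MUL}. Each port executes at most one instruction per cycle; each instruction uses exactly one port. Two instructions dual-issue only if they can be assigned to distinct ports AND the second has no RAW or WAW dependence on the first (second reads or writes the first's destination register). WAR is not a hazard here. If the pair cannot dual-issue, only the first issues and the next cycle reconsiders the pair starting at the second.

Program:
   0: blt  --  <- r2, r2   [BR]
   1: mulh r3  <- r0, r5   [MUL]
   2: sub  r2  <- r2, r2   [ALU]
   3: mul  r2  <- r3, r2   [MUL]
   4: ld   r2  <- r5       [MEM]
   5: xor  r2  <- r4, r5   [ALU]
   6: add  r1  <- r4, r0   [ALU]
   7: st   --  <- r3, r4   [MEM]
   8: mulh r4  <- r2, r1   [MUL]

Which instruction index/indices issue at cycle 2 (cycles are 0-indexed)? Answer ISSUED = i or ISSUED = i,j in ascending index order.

[0] i0&i1  blt.BR+mulh.MUL  -- 2-wide
[1] i2  sub.ALU  -- RAW+WAW r2
[2] i3  mul.MUL  -- no-port MUL/MEM
[3] i4  ld.MEM  -- WAW r2
[4] i5&i6  xor.ALU+add.ALU  -- 2-wide
[5] i7  st.MEM  -- no-port MEM/MUL
[6] i8  mulh.MUL  -- tail

ISSUED = 3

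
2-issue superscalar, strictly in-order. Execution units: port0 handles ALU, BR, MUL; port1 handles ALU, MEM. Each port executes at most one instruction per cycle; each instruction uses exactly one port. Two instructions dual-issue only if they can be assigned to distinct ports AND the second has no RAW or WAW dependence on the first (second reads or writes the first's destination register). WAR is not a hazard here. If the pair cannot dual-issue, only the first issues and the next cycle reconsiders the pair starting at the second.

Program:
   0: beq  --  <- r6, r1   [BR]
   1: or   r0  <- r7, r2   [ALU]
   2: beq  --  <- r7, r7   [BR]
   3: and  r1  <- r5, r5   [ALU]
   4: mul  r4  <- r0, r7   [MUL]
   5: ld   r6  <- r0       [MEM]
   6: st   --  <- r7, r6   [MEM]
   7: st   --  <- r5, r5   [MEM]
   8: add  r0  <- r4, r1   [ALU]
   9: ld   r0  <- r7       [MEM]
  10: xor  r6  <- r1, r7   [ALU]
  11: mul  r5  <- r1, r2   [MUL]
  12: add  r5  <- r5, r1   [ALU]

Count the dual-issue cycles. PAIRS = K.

PAIRS = 5

#0 head=0: beq+or i0+i1 dual
#1 head=2: beq+and i2+i3 dual
#2 head=4: mul+ld i4+i5 dual
#3 head=6: st i6 no-port MEM/MEM
#4 head=7: st+add i7+i8 dual
#5 head=9: ld+xor i9+i10 dual
#6 head=11: mul i11 RAW+WAW r5
#7 head=12: add i12 tail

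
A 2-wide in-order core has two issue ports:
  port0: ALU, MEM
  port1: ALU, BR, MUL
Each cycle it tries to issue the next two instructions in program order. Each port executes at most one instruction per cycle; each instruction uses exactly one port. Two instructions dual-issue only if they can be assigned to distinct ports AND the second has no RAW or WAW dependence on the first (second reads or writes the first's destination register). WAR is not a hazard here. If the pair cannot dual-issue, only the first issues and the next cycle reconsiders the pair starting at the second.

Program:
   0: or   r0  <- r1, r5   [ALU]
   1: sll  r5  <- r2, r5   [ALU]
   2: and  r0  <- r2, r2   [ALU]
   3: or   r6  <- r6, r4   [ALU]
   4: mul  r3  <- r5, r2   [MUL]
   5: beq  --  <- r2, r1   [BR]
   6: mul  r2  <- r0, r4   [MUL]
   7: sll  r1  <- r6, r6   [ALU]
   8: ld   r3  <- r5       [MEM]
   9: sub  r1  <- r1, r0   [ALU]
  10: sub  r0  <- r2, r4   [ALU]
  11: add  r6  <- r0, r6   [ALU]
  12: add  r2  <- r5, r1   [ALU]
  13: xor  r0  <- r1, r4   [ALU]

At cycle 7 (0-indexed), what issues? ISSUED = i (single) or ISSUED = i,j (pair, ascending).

ISSUED = 11,12

t=0 i0,i1:or.ALU sll.ALU ; 2-wide
t=1 i2,i3:and.ALU or.ALU ; 2-wide
t=2 i4:mul.MUL ; no-port MUL/BR
t=3 i5:beq.BR ; no-port BR/MUL
t=4 i6,i7:mul.MUL sll.ALU ; 2-wide
t=5 i8,i9:ld.MEM sub.ALU ; 2-wide
t=6 i10:sub.ALU ; RAW r0
t=7 i11,i12:add.ALU add.ALU ; 2-wide
t=8 i13:xor.ALU ; tail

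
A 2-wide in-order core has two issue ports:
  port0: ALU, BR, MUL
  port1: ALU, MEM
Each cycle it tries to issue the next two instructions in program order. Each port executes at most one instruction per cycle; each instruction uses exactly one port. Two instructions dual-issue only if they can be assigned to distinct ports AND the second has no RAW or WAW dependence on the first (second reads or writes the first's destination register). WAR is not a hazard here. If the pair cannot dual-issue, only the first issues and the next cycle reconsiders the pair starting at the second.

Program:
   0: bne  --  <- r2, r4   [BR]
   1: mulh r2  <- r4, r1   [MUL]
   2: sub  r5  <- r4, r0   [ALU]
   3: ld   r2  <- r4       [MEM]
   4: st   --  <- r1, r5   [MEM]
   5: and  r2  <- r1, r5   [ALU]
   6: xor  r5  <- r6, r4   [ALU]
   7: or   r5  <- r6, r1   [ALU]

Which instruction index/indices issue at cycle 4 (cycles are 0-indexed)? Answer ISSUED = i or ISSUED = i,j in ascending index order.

ISSUED = 6

  cy0 -> i0 (bne.BR) no-port BR/MUL
  cy1 -> i1,i2 (mulh.MUL/sub.ALU) 2-wide
  cy2 -> i3 (ld.MEM) no-port MEM/MEM
  cy3 -> i4,i5 (st.MEM/and.ALU) 2-wide
  cy4 -> i6 (xor.ALU) WAW r5
  cy5 -> i7 (or.ALU) tail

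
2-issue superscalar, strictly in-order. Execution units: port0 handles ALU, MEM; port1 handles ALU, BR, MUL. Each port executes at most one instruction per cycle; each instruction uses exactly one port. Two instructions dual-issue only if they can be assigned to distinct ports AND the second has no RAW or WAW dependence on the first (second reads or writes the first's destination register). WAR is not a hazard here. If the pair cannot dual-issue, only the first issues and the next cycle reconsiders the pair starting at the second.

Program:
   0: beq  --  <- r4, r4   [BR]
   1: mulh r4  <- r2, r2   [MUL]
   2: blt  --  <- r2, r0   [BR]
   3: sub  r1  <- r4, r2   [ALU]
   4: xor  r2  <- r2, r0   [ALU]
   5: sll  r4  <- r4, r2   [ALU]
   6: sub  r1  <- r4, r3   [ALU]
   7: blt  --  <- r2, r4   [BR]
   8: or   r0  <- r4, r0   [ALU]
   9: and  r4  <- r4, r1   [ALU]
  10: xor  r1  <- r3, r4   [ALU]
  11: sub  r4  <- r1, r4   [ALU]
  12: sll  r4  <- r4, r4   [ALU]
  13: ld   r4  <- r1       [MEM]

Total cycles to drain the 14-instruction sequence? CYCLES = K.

CYCLES = 11

  cy0 -> i0 (beq.BR) no-port BR/MUL
  cy1 -> i1 (mulh.MUL) no-port MUL/BR
  cy2 -> i2,i3 (blt.BR+sub.ALU) 2-wide
  cy3 -> i4 (xor.ALU) RAW r2
  cy4 -> i5 (sll.ALU) RAW r4
  cy5 -> i6,i7 (sub.ALU+blt.BR) 2-wide
  cy6 -> i8,i9 (or.ALU+and.ALU) 2-wide
  cy7 -> i10 (xor.ALU) RAW r1
  cy8 -> i11 (sub.ALU) RAW+WAW r4
  cy9 -> i12 (sll.ALU) WAW r4
  cy10 -> i13 (ld.MEM) tail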